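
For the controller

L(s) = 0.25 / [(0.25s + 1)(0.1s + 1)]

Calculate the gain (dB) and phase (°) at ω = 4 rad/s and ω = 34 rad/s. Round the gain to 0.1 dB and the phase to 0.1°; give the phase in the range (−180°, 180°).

At ω = 4 rad/s:
pole (1 + j4·0.25) = 1 + j1 → |·| ≈ 1.4142, ∠ ≈ 45.00°
pole (1 + j4·0.1) = 1 + j0.4 → |·| ≈ 1.077, ∠ ≈ 21.80°
|L| = 0.25 · 1 / (1.4142 · 1.077) ≈ 0.16414
Gain = 20 log₁₀(0.16414) ≈ -15.70 dB
∠L = (0°) − (45.00° + 21.80°) = -66.80°

At ω = 34 rad/s:
pole (1 + j34·0.25) = 1 + j8.5 → |·| ≈ 8.5586, ∠ ≈ 83.29°
pole (1 + j34·0.1) = 1 + j3.4 → |·| ≈ 3.544, ∠ ≈ 73.61°
|L| = 0.25 · 1 / (8.5586 · 3.544) ≈ 0.0082422
Gain = 20 log₁₀(0.0082422) ≈ -41.68 dB
∠L = (0°) − (83.29° + 73.61°) = -156.90°

ω = 4: -15.7 dB, -66.8°; ω = 34: -41.7 dB, -156.9°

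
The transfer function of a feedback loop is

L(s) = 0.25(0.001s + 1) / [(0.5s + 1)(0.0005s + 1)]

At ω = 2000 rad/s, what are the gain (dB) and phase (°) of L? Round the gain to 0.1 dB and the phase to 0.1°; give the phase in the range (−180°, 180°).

-68.1 dB, -71.5°

At ω = 2000 rad/s:
zero (1 + j2000·0.001) = 1 + j2 → |·| ≈ 2.2361, ∠ ≈ 63.43°
pole (1 + j2000·0.5) = 1 + j1000 → |·| ≈ 1000, ∠ ≈ 89.94°
pole (1 + j2000·0.0005) = 1 + j1 → |·| ≈ 1.4142, ∠ ≈ 45.00°
|L| = 0.25 · 2.2361 / (1000 · 1.4142) ≈ 0.00039529
Gain = 20 log₁₀(0.00039529) ≈ -68.06 dB
∠L = (63.43°) − (89.94° + 45.00°) = -71.51°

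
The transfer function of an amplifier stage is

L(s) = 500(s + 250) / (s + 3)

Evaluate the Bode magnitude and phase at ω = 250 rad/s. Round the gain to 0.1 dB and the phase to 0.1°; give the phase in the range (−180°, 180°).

57.0 dB, -44.3°

At s = jω = j250:
zero (s+250): 250 + j250 → |·| = √(250²+250²) = √125000 ≈ 353.55, ∠ = arctan(250/250) ≈ 45.00°
pole (s+3): 3 + j250 → |·| = √(3²+250²) = √62509 ≈ 250.02, ∠ = arctan(250/3) ≈ 89.31°
|L| = 500 · 353.55 / 250.02 ≈ 707.04
Gain = 20 log₁₀(707.04) ≈ 56.99 dB
∠L = 45.00° − 89.31° = -44.31°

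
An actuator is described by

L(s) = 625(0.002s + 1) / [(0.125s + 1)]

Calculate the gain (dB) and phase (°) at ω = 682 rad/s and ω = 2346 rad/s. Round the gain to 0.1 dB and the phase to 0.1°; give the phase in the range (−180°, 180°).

At ω = 682 rad/s:
zero (1 + j682·0.002) = 1 + j1.364 → |·| ≈ 1.6913, ∠ ≈ 53.75°
pole (1 + j682·0.125) = 1 + j85.25 → |·| ≈ 85.256, ∠ ≈ 89.33°
|L| = 625 · 1.6913 / (85.256) ≈ 12.399
Gain = 20 log₁₀(12.399) ≈ 21.87 dB
∠L = (53.75°) − (89.33°) = -35.58°

At ω = 2346 rad/s:
zero (1 + j2346·0.002) = 1 + j4.692 → |·| ≈ 4.7974, ∠ ≈ 77.97°
pole (1 + j2346·0.125) = 1 + j293.25 → |·| ≈ 293.25, ∠ ≈ 89.80°
|L| = 625 · 4.7974 / (293.25) ≈ 10.225
Gain = 20 log₁₀(10.225) ≈ 20.19 dB
∠L = (77.97°) − (89.80°) = -11.83°

ω = 682: 21.9 dB, -35.6°; ω = 2346: 20.2 dB, -11.8°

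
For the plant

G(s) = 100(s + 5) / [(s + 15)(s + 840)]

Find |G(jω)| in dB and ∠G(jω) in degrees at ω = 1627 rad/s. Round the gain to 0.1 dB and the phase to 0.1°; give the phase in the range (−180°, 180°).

-25.3 dB, -62.3°

At s = jω = j1627:
zero (s+5): 5 + j1627 → |·| = √(5²+1627²) = √2647154 ≈ 1627, ∠ = arctan(1627/5) ≈ 89.82°
pole (s+15): 15 + j1627 → |·| = √(15²+1627²) = √2647354 ≈ 1627.1, ∠ = arctan(1627/15) ≈ 89.47°
pole (s+840): 840 + j1627 → |·| = √(840²+1627²) = √3352729 ≈ 1831, ∠ = arctan(1627/840) ≈ 62.69°
|G| = 100 · 1627 / 2.9792e+06 ≈ 0.054612
Gain = 20 log₁₀(0.054612) ≈ -25.25 dB
∠G = 89.82° − 152.16° = -62.34°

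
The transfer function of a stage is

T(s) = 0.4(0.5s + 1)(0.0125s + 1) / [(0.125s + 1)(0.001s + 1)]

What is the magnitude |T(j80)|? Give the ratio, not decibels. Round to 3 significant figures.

At ω = 80 rad/s:
zero (1 + j80·0.5) = 1 + j40 → |·| ≈ 40.012, ∠ ≈ 88.57°
zero (1 + j80·0.0125) = 1 + j1 → |·| ≈ 1.4142, ∠ ≈ 45.00°
pole (1 + j80·0.125) = 1 + j10 → |·| ≈ 10.05, ∠ ≈ 84.29°
pole (1 + j80·0.001) = 1 + j0.08 → |·| ≈ 1.0032, ∠ ≈ 4.57°
|T| = 0.4 · 40.012 · 1.4142 / (10.05 · 1.0032) ≈ 2.245

2.25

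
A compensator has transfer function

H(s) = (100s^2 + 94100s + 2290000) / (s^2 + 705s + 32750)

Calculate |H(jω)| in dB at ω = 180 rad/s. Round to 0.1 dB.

42.5 dB

Substitute s = j180:
Numerator: 100(j180)^2 + 94100(j180) + 2290000 = -950000 + j16938000
Denominator: (j180)^2 + 705(j180) + 32750 = 350 + j126900
|N| = √(950000² + 16938000²) ≈ 1.6965e+07, ∠N ≈ 93.21°
|D| = √(350² + 126900²) ≈ 1.269e+05, ∠D ≈ 89.84°
|H| = 1.6965e+07 / 1.269e+05 ≈ 133.69
Gain = 20 log₁₀(133.69) ≈ 42.52 dB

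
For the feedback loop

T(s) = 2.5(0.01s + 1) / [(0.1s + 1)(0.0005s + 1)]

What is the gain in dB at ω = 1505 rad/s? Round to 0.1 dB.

At ω = 1505 rad/s:
zero (1 + j1505·0.01) = 1 + j15.05 → |·| ≈ 15.083, ∠ ≈ 86.20°
pole (1 + j1505·0.1) = 1 + j150.5 → |·| ≈ 150.5, ∠ ≈ 89.62°
pole (1 + j1505·0.0005) = 1 + j0.7525 → |·| ≈ 1.2515, ∠ ≈ 36.96°
|T| = 2.5 · 15.083 / (150.5 · 1.2515) ≈ 0.2002
Gain = 20 log₁₀(0.2002) ≈ -13.97 dB

-14.0 dB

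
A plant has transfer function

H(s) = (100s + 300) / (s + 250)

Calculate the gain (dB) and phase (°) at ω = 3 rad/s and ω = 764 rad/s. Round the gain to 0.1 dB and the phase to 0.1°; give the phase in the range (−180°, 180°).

Substitute s = j3:
Numerator: 100(j3) + 300 = 300 + j300
Denominator: (j3) + 250 = 250 + j3
|N| = √(300² + 300²) ≈ 424.26, ∠N ≈ 45.00°
|D| = √(250² + 3²) ≈ 250.02, ∠D ≈ 0.69°
|H| = 424.26 / 250.02 ≈ 1.6969
Gain = 20 log₁₀(1.6969) ≈ 4.59 dB
∠H = 45.00° − 0.69° = 44.31°

Substitute s = j764:
Numerator: 100(j764) + 300 = 300 + j76400
Denominator: (j764) + 250 = 250 + j764
|N| = √(300² + 76400²) ≈ 76401, ∠N ≈ 89.78°
|D| = √(250² + 764²) ≈ 803.86, ∠D ≈ 71.88°
|H| = 76401 / 803.86 ≈ 95.043
Gain = 20 log₁₀(95.043) ≈ 39.56 dB
∠H = 89.78° − 71.88° = 17.90°

ω = 3: 4.6 dB, 44.3°; ω = 764: 39.6 dB, 17.9°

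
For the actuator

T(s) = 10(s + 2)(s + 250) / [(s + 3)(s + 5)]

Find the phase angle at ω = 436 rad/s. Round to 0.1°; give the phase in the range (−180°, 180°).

At s = jω = j436:
zero (s+2): 2 + j436 → |·| = √(2²+436²) = √190100 ≈ 436, ∠ = arctan(436/2) ≈ 89.74°
zero (s+250): 250 + j436 → |·| = √(250²+436²) = √252596 ≈ 502.59, ∠ = arctan(436/250) ≈ 60.17°
pole (s+3): 3 + j436 → |·| = √(3²+436²) = √190105 ≈ 436.01, ∠ = arctan(436/3) ≈ 89.61°
pole (s+5): 5 + j436 → |·| = √(5²+436²) = √190121 ≈ 436.03, ∠ = arctan(436/5) ≈ 89.34°
∠T = 149.91° − 178.95° = -29.04°

-29.0°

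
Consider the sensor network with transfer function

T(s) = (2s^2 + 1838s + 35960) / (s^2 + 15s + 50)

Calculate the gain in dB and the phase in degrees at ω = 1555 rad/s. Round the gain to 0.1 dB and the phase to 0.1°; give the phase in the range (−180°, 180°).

Substitute s = j1555:
Numerator: 2(j1555)^2 + 1838(j1555) + 35960 = -4800090 + j2858090
Denominator: (j1555)^2 + 15(j1555) + 50 = -2417975 + j23325
|N| = √(4800090² + 2858090²) ≈ 5.5866e+06, ∠N ≈ 149.23°
|D| = √(2417975² + 23325²) ≈ 2.4181e+06, ∠D ≈ 179.45°
|T| = 5.5866e+06 / 2.4181e+06 ≈ 2.3103
Gain = 20 log₁₀(2.3103) ≈ 7.27 dB
∠T = 149.23° − 179.45° = -30.22°

7.3 dB, -30.2°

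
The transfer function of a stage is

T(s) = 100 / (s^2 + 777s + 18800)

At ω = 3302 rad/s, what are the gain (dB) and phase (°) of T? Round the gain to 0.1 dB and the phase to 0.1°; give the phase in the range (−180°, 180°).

Substitute s = j3302:
Numerator: 100 = 100 + j0
Denominator: (j3302)^2 + 777(j3302) + 18800 = -10884404 + j2565654
|N| = √(100² + 0²) ≈ 100, ∠N ≈ 0.00°
|D| = √(10884404² + 2565654²) ≈ 1.1183e+07, ∠D ≈ 166.74°
|T| = 100 / 1.1183e+07 ≈ 8.9421e-06
Gain = 20 log₁₀(8.9421e-06) ≈ -100.97 dB
∠T = 0.00° − 166.74° = -166.74°

-101.0 dB, -166.7°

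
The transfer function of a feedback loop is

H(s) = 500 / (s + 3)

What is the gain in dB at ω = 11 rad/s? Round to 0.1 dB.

Substitute s = j11:
Numerator: 500 = 500 + j0
Denominator: (j11) + 3 = 3 + j11
|N| = √(500² + 0²) ≈ 500, ∠N ≈ 0.00°
|D| = √(3² + 11²) ≈ 11.402, ∠D ≈ 74.74°
|H| = 500 / 11.402 ≈ 43.852
Gain = 20 log₁₀(43.852) ≈ 32.84 dB

32.8 dB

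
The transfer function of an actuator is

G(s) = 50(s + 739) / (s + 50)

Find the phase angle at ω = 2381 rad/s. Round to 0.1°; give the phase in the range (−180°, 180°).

-16.0°

At s = jω = j2381:
zero (s+739): 739 + j2381 → |·| = √(739²+2381²) = √6215282 ≈ 2493, ∠ = arctan(2381/739) ≈ 72.76°
pole (s+50): 50 + j2381 → |·| = √(50²+2381²) = √5671661 ≈ 2381.5, ∠ = arctan(2381/50) ≈ 88.80°
∠G = 72.76° − 88.80° = -16.04°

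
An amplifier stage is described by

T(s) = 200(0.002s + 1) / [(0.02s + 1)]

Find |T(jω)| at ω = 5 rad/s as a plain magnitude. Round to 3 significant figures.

199

At ω = 5 rad/s:
zero (1 + j5·0.002) = 1 + j0.01 → |·| ≈ 1, ∠ ≈ 0.57°
pole (1 + j5·0.02) = 1 + j0.1 → |·| ≈ 1.005, ∠ ≈ 5.71°
|T| = 200 · 1 / (1.005) ≈ 199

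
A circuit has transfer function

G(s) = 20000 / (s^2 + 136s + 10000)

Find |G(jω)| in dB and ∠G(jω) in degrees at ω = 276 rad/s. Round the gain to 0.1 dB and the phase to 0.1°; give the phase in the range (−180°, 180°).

-11.6 dB, -150.4°

At s = jω = j276:
quadratic: (j276)² + 136·j276 + 10000 = -66176 + j37536 → |·| ≈ 76080, ∠ ≈ 150.44°
|G| = 20000 / 76080 ≈ 0.26288
Gain = 20 log₁₀(0.26288) ≈ -11.60 dB
∠G = 0.00° − 150.44° = -150.44°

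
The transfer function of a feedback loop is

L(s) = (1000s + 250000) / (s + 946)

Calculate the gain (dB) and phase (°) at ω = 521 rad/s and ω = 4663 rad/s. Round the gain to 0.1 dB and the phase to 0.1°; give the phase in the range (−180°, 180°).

ω = 521: 54.6 dB, 35.5°; ω = 4663: 59.8 dB, 8.4°

Substitute s = j521:
Numerator: 1000(j521) + 250000 = 250000 + j521000
Denominator: (j521) + 946 = 946 + j521
|N| = √(250000² + 521000²) ≈ 5.7788e+05, ∠N ≈ 64.37°
|D| = √(946² + 521²) ≈ 1080, ∠D ≈ 28.84°
|L| = 5.7788e+05 / 1080 ≈ 535.07
Gain = 20 log₁₀(535.07) ≈ 54.57 dB
∠L = 64.37° − 28.84° = 35.53°

Substitute s = j4663:
Numerator: 1000(j4663) + 250000 = 250000 + j4663000
Denominator: (j4663) + 946 = 946 + j4663
|N| = √(250000² + 4663000²) ≈ 4.6697e+06, ∠N ≈ 86.93°
|D| = √(946² + 4663²) ≈ 4758, ∠D ≈ 78.53°
|L| = 4.6697e+06 / 4758 ≈ 981.44
Gain = 20 log₁₀(981.44) ≈ 59.84 dB
∠L = 86.93° − 78.53° = 8.40°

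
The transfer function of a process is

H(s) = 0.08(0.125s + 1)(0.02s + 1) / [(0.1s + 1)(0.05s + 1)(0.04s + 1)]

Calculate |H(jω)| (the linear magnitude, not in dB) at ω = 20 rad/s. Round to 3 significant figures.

0.0573

At ω = 20 rad/s:
zero (1 + j20·0.125) = 1 + j2.5 → |·| ≈ 2.6926, ∠ ≈ 68.20°
zero (1 + j20·0.02) = 1 + j0.4 → |·| ≈ 1.077, ∠ ≈ 21.80°
pole (1 + j20·0.1) = 1 + j2 → |·| ≈ 2.2361, ∠ ≈ 63.43°
pole (1 + j20·0.05) = 1 + j1 → |·| ≈ 1.4142, ∠ ≈ 45.00°
pole (1 + j20·0.04) = 1 + j0.8 → |·| ≈ 1.2806, ∠ ≈ 38.66°
|H| = 0.08 · 2.6926 · 1.077 / (2.2361 · 1.4142 · 1.2806) ≈ 0.057288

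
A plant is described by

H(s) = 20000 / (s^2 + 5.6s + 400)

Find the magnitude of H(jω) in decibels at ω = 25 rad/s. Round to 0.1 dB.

At s = jω = j25:
quadratic: (j25)² + 5.6·j25 + 400 = -225 + j140 → |·| ≈ 265, ∠ ≈ 148.11°
|H| = 20000 / 265 ≈ 75.472
Gain = 20 log₁₀(75.472) ≈ 37.56 dB

37.6 dB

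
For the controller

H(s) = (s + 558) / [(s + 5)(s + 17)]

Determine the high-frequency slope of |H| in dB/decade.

Each pole contributes −20 dB/decade at high frequency; each zero contributes +20 dB/decade.
Net: 1 zero(s) − 2 pole(s) → -20 dB/decade.

-20 dB/decade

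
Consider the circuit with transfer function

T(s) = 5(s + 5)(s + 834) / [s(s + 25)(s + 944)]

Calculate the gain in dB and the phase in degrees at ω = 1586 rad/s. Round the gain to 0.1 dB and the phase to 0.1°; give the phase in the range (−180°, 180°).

-50.3 dB, -86.3°

At s = jω = j1586:
zero (s+5): 5 + j1586 → |·| = √(5²+1586²) = √2515421 ≈ 1586, ∠ = arctan(1586/5) ≈ 89.82°
zero (s+834): 834 + j1586 → |·| = √(834²+1586²) = √3210952 ≈ 1791.9, ∠ = arctan(1586/834) ≈ 62.26°
pole (s+25): 25 + j1586 → |·| = √(25²+1586²) = √2516021 ≈ 1586.2, ∠ = arctan(1586/25) ≈ 89.10°
pole (s+944): 944 + j1586 → |·| = √(944²+1586²) = √3406532 ≈ 1845.7, ∠ = arctan(1586/944) ≈ 59.24°
pole at origin: |s| = 1586, ∠ = 90.00° (in denominator)
|T| = 5 · 2.842e+06 / 4.6433e+09 ≈ 0.0030603
Gain = 20 log₁₀(0.0030603) ≈ -50.28 dB
∠T = 152.08° − 238.34° = -86.26°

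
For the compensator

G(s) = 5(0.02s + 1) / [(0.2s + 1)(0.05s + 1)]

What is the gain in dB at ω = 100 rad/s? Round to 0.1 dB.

At ω = 100 rad/s:
zero (1 + j100·0.02) = 1 + j2 → |·| ≈ 2.2361, ∠ ≈ 63.43°
pole (1 + j100·0.2) = 1 + j20 → |·| ≈ 20.025, ∠ ≈ 87.14°
pole (1 + j100·0.05) = 1 + j5 → |·| ≈ 5.099, ∠ ≈ 78.69°
|G| = 5 · 2.2361 / (20.025 · 5.099) ≈ 0.1095
Gain = 20 log₁₀(0.1095) ≈ -19.21 dB

-19.2 dB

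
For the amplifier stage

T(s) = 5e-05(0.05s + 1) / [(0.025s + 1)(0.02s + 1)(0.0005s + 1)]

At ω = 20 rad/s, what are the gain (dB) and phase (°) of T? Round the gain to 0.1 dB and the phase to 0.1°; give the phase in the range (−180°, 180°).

-84.6 dB, -3.9°

At ω = 20 rad/s:
zero (1 + j20·0.05) = 1 + j1 → |·| ≈ 1.4142, ∠ ≈ 45.00°
pole (1 + j20·0.025) = 1 + j0.5 → |·| ≈ 1.118, ∠ ≈ 26.57°
pole (1 + j20·0.02) = 1 + j0.4 → |·| ≈ 1.077, ∠ ≈ 21.80°
pole (1 + j20·0.0005) = 1 + j0.01 → |·| ≈ 1, ∠ ≈ 0.57°
|T| = 5e-05 · 1.4142 / (1.118 · 1.077 · 1) ≈ 5.8725e-05
Gain = 20 log₁₀(5.8725e-05) ≈ -84.62 dB
∠T = (45.00°) − (26.57° + 21.80° + 0.57°) = -3.94°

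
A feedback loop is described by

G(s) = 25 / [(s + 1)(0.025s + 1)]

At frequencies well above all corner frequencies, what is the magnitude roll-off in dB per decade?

-40 dB/decade

Each pole contributes −20 dB/decade at high frequency; each zero contributes +20 dB/decade.
Net: 0 zero(s) − 2 pole(s) → -40 dB/decade.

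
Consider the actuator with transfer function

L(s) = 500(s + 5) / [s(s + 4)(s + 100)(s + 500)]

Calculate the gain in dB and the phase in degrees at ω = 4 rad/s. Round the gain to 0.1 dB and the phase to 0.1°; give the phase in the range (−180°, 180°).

-51.0 dB, -99.1°

At s = jω = j4:
zero (s+5): 5 + j4 → |·| = √(5²+4²) = √41 ≈ 6.4031, ∠ = arctan(4/5) ≈ 38.66°
pole (s+4): 4 + j4 → |·| = √(4²+4²) = √32 ≈ 5.6569, ∠ = arctan(4/4) ≈ 45.00°
pole (s+100): 100 + j4 → |·| = √(100²+4²) = √10016 ≈ 100.08, ∠ = arctan(4/100) ≈ 2.29°
pole (s+500): 500 + j4 → |·| = √(500²+4²) = √250016 ≈ 500.02, ∠ = arctan(4/500) ≈ 0.46°
pole at origin: |s| = 4, ∠ = 90.00° (in denominator)
|L| = 500 · 6.4031 / 1.1323e+06 ≈ 0.0028275
Gain = 20 log₁₀(0.0028275) ≈ -50.97 dB
∠L = 38.66° − 137.75° = -99.09°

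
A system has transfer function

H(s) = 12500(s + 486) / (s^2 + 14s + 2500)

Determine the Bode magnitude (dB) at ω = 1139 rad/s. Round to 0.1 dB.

21.6 dB

At s = jω = j1139:
zero (s+486): 486 + j1139 → |·| = √(486²+1139²) = √1533517 ≈ 1238.4, ∠ = arctan(1139/486) ≈ 66.89°
quadratic: (j1139)² + 14·j1139 + 2500 = -1294821 + j15946 → |·| ≈ 1.2949e+06, ∠ ≈ 179.29°
|H| = 12500 · 1238.4 / 1.2949e+06 ≈ 11.955
Gain = 20 log₁₀(11.955) ≈ 21.55 dB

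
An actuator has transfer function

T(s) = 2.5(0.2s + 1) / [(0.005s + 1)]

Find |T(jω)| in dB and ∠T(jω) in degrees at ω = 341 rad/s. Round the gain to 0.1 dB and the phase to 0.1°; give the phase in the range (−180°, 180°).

At ω = 341 rad/s:
zero (1 + j341·0.2) = 1 + j68.2 → |·| ≈ 68.207, ∠ ≈ 89.16°
pole (1 + j341·0.005) = 1 + j1.705 → |·| ≈ 1.9766, ∠ ≈ 59.61°
|T| = 2.5 · 68.207 / (1.9766) ≈ 86.268
Gain = 20 log₁₀(86.268) ≈ 38.72 dB
∠T = (89.16°) − (59.61°) = 29.55°

38.7 dB, 29.6°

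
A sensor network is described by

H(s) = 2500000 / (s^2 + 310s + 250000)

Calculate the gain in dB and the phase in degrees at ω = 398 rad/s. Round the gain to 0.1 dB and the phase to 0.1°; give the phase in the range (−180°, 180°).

At s = jω = j398:
quadratic: (j398)² + 310·j398 + 250000 = 91596 + j123380 → |·| ≈ 1.5366e+05, ∠ ≈ 53.41°
|H| = 2500000 / 1.5366e+05 ≈ 16.27
Gain = 20 log₁₀(16.27) ≈ 24.23 dB
∠H = 0.00° − 53.41° = -53.41°

24.2 dB, -53.4°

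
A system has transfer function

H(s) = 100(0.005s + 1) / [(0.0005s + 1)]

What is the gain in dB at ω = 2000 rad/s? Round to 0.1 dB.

57.0 dB

At ω = 2000 rad/s:
zero (1 + j2000·0.005) = 1 + j10 → |·| ≈ 10.05, ∠ ≈ 84.29°
pole (1 + j2000·0.0005) = 1 + j1 → |·| ≈ 1.4142, ∠ ≈ 45.00°
|H| = 100 · 10.05 / (1.4142) ≈ 710.65
Gain = 20 log₁₀(710.65) ≈ 57.03 dB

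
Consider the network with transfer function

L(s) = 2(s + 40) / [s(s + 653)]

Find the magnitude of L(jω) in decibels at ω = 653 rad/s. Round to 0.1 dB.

-53.3 dB

At s = jω = j653:
zero (s+40): 40 + j653 → |·| = √(40²+653²) = √428009 ≈ 654.22, ∠ = arctan(653/40) ≈ 86.49°
pole (s+653): 653 + j653 → |·| = √(653²+653²) = √852818 ≈ 923.48, ∠ = arctan(653/653) ≈ 45.00°
pole at origin: |s| = 653, ∠ = 90.00° (in denominator)
|L| = 2 · 654.22 / 6.0303e+05 ≈ 0.0021698
Gain = 20 log₁₀(0.0021698) ≈ -53.27 dB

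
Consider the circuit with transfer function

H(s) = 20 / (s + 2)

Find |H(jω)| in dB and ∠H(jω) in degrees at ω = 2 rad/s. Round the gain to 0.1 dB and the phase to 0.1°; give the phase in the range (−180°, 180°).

At s = jω = j2:
pole (s+2): 2 + j2 → |·| = √(2²+2²) = √8 ≈ 2.8284, ∠ = arctan(2/2) ≈ 45.00°
|H| = 20 / 2.8284 ≈ 7.0711
Gain = 20 log₁₀(7.0711) ≈ 16.99 dB
∠H = 0.00° − 45.00° = -45.00°

17.0 dB, -45.0°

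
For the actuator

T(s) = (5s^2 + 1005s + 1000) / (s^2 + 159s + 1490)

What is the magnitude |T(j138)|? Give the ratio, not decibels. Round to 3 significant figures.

Substitute s = j138:
Numerator: 5(j138)^2 + 1005(j138) + 1000 = -94220 + j138690
Denominator: (j138)^2 + 159(j138) + 1490 = -17554 + j21942
|N| = √(94220² + 138690²) ≈ 1.6767e+05, ∠N ≈ 124.19°
|D| = √(17554² + 21942²) ≈ 28100, ∠D ≈ 128.66°
|T| = 1.6767e+05 / 28100 ≈ 5.9669

5.97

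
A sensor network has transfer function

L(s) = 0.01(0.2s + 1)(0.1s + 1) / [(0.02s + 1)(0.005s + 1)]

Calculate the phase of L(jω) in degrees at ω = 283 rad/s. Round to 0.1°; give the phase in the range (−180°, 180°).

At ω = 283 rad/s:
zero (1 + j283·0.2) = 1 + j56.6 → |·| ≈ 56.609, ∠ ≈ 88.99°
zero (1 + j283·0.1) = 1 + j28.3 → |·| ≈ 28.318, ∠ ≈ 87.98°
pole (1 + j283·0.02) = 1 + j5.66 → |·| ≈ 5.7477, ∠ ≈ 79.98°
pole (1 + j283·0.005) = 1 + j1.415 → |·| ≈ 1.7327, ∠ ≈ 54.75°
∠L = (88.99° + 87.98°) − (79.98° + 54.75°) = 42.24°

42.2°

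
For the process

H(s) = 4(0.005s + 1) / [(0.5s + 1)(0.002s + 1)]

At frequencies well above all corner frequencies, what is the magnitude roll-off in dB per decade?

Each pole contributes −20 dB/decade at high frequency; each zero contributes +20 dB/decade.
Net: 1 zero(s) − 2 pole(s) → -20 dB/decade.

-20 dB/decade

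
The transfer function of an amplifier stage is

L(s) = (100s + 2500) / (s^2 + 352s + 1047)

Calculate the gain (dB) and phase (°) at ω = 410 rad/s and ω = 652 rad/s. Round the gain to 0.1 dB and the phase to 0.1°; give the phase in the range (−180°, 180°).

ω = 410: -14.6 dB, -52.7°; ω = 652: -17.4 dB, -63.8°

Substitute s = j410:
Numerator: 100(j410) + 2500 = 2500 + j41000
Denominator: (j410)^2 + 352(j410) + 1047 = -167053 + j144320
|N| = √(2500² + 41000²) ≈ 41076, ∠N ≈ 86.51°
|D| = √(167053² + 144320²) ≈ 2.2076e+05, ∠D ≈ 139.18°
|L| = 41076 / 2.2076e+05 ≈ 0.18607
Gain = 20 log₁₀(0.18607) ≈ -14.61 dB
∠L = 86.51° − 139.18° = -52.67°

Substitute s = j652:
Numerator: 100(j652) + 2500 = 2500 + j65200
Denominator: (j652)^2 + 352(j652) + 1047 = -424057 + j229504
|N| = √(2500² + 65200²) ≈ 65248, ∠N ≈ 87.80°
|D| = √(424057² + 229504²) ≈ 4.8218e+05, ∠D ≈ 151.58°
|L| = 65248 / 4.8218e+05 ≈ 0.13532
Gain = 20 log₁₀(0.13532) ≈ -17.37 dB
∠L = 87.80° − 151.58° = -63.78°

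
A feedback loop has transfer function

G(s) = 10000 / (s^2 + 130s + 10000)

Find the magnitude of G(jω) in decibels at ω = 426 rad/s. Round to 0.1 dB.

-25.1 dB

At s = jω = j426:
quadratic: (j426)² + 130·j426 + 10000 = -171476 + j55380 → |·| ≈ 1.802e+05, ∠ ≈ 162.10°
|G| = 10000 / 1.802e+05 ≈ 0.055494
Gain = 20 log₁₀(0.055494) ≈ -25.12 dB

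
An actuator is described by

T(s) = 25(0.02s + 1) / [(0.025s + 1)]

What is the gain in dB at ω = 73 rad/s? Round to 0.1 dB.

26.6 dB

At ω = 73 rad/s:
zero (1 + j73·0.02) = 1 + j1.46 → |·| ≈ 1.7696, ∠ ≈ 55.59°
pole (1 + j73·0.025) = 1 + j1.825 → |·| ≈ 2.081, ∠ ≈ 61.28°
|T| = 25 · 1.7696 / (2.081) ≈ 21.259
Gain = 20 log₁₀(21.259) ≈ 26.55 dB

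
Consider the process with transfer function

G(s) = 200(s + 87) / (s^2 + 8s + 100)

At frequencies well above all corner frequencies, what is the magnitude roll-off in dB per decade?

-20 dB/decade

Each pole contributes −20 dB/decade at high frequency; each zero contributes +20 dB/decade.
Net: 1 zero(s) − 2 pole(s) → -20 dB/decade.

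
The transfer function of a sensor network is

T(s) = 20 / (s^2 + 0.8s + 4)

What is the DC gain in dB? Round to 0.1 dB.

T(0) = 20 / 4 = 5
20 log₁₀(5) ≈ 13.98 dB

14.0 dB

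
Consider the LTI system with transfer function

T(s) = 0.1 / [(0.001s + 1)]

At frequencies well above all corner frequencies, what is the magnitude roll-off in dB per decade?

-20 dB/decade

Each pole contributes −20 dB/decade at high frequency; each zero contributes +20 dB/decade.
Net: 0 zero(s) − 1 pole(s) → -20 dB/decade.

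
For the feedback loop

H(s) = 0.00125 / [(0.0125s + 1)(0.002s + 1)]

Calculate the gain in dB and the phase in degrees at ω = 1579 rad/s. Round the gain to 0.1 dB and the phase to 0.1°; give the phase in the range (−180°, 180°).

-94.4 dB, -159.5°

At ω = 1579 rad/s:
pole (1 + j1579·0.0125) = 1 + j19.7375 → |·| ≈ 19.763, ∠ ≈ 87.10°
pole (1 + j1579·0.002) = 1 + j3.158 → |·| ≈ 3.3125, ∠ ≈ 72.43°
|H| = 0.00125 · 1 / (19.763 · 3.3125) ≈ 1.9094e-05
Gain = 20 log₁₀(1.9094e-05) ≈ -94.38 dB
∠H = (0°) − (87.10° + 72.43°) = -159.53°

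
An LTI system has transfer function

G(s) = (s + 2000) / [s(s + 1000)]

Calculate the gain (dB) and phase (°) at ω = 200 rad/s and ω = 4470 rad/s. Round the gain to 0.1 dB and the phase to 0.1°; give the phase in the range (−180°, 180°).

At s = jω = j200:
zero (s+2000): 2000 + j200 → |·| = √(2000²+200²) = √4040000 ≈ 2010, ∠ = arctan(200/2000) ≈ 5.71°
pole (s+1000): 1000 + j200 → |·| = √(1000²+200²) = √1040000 ≈ 1019.8, ∠ = arctan(200/1000) ≈ 11.31°
pole at origin: |s| = 200, ∠ = 90.00° (in denominator)
|G| = 1 · 2010 / 2.0396e+05 ≈ 0.0098549
Gain = 20 log₁₀(0.0098549) ≈ -40.13 dB
∠G = 5.71° − 101.31° = -95.60°

At s = jω = j4470:
zero (s+2000): 2000 + j4470 → |·| = √(2000²+4470²) = √23980900 ≈ 4897, ∠ = arctan(4470/2000) ≈ 65.89°
pole (s+1000): 1000 + j4470 → |·| = √(1000²+4470²) = √20980900 ≈ 4580.5, ∠ = arctan(4470/1000) ≈ 77.39°
pole at origin: |s| = 4470, ∠ = 90.00° (in denominator)
|G| = 1 · 4897 / 2.0475e+07 ≈ 0.00023917
Gain = 20 log₁₀(0.00023917) ≈ -72.43 dB
∠G = 65.89° − 167.39° = -101.50°

ω = 200: -40.1 dB, -95.6°; ω = 4470: -72.4 dB, -101.5°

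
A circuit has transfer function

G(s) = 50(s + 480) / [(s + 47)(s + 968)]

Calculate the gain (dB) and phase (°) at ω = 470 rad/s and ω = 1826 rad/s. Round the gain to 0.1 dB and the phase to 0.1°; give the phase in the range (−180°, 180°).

At s = jω = j470:
zero (s+480): 480 + j470 → |·| = √(480²+470²) = √451300 ≈ 671.79, ∠ = arctan(470/480) ≈ 44.40°
pole (s+47): 47 + j470 → |·| = √(47²+470²) = √223109 ≈ 472.34, ∠ = arctan(470/47) ≈ 84.29°
pole (s+968): 968 + j470 → |·| = √(968²+470²) = √1157924 ≈ 1076.1, ∠ = arctan(470/968) ≈ 25.90°
|G| = 50 · 671.79 / 5.0829e+05 ≈ 0.066083
Gain = 20 log₁₀(0.066083) ≈ -23.60 dB
∠G = 44.40° − 110.19° = -65.79°

At s = jω = j1826:
zero (s+480): 480 + j1826 → |·| = √(480²+1826²) = √3564676 ≈ 1888, ∠ = arctan(1826/480) ≈ 75.27°
pole (s+47): 47 + j1826 → |·| = √(47²+1826²) = √3336485 ≈ 1826.6, ∠ = arctan(1826/47) ≈ 88.53°
pole (s+968): 968 + j1826 → |·| = √(968²+1826²) = √4271300 ≈ 2066.7, ∠ = arctan(1826/968) ≈ 62.07°
|G| = 50 · 1888 / 3.775e+06 ≈ 0.025007
Gain = 20 log₁₀(0.025007) ≈ -32.04 dB
∠G = 75.27° − 150.60° = -75.33°

ω = 470: -23.6 dB, -65.8°; ω = 1826: -32.0 dB, -75.3°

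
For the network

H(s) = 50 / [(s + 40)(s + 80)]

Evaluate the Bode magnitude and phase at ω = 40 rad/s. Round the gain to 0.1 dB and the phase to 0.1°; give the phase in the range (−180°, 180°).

-40.1 dB, -71.6°

At s = jω = j40:
pole (s+40): 40 + j40 → |·| = √(40²+40²) = √3200 ≈ 56.569, ∠ = arctan(40/40) ≈ 45.00°
pole (s+80): 80 + j40 → |·| = √(80²+40²) = √8000 ≈ 89.443, ∠ = arctan(40/80) ≈ 26.57°
|H| = 50 / 5059.7 ≈ 0.009882
Gain = 20 log₁₀(0.009882) ≈ -40.10 dB
∠H = 0.00° − 71.57° = -71.57°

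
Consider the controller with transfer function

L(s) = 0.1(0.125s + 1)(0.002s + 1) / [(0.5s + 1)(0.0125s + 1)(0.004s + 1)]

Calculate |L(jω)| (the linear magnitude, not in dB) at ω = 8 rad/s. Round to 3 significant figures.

At ω = 8 rad/s:
zero (1 + j8·0.125) = 1 + j1 → |·| ≈ 1.4142, ∠ ≈ 45.00°
zero (1 + j8·0.002) = 1 + j0.016 → |·| ≈ 1.0001, ∠ ≈ 0.92°
pole (1 + j8·0.5) = 1 + j4 → |·| ≈ 4.1231, ∠ ≈ 75.96°
pole (1 + j8·0.0125) = 1 + j0.1 → |·| ≈ 1.005, ∠ ≈ 5.71°
pole (1 + j8·0.004) = 1 + j0.032 → |·| ≈ 1.0005, ∠ ≈ 1.83°
|L| = 0.1 · 1.4142 · 1.0001 / (4.1231 · 1.005 · 1.0005) ≈ 0.034115

0.0341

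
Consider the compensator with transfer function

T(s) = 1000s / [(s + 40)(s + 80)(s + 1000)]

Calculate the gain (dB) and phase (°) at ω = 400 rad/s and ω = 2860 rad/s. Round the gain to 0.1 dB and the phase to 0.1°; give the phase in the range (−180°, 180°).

At s = jω = j400:
zero at origin: s = j400 → |·| = 400, ∠ = 90.00°
pole (s+40): 40 + j400 → |·| = √(40²+400²) = √161600 ≈ 402, ∠ = arctan(400/40) ≈ 84.29°
pole (s+80): 80 + j400 → |·| = √(80²+400²) = √166400 ≈ 407.92, ∠ = arctan(400/80) ≈ 78.69°
pole (s+1000): 1000 + j400 → |·| = √(1000²+400²) = √1160000 ≈ 1077, ∠ = arctan(400/1000) ≈ 21.80°
|T| = 1000 · 400 / 1.7661e+08 ≈ 0.0022649
Gain = 20 log₁₀(0.0022649) ≈ -52.90 dB
∠T = 90.00° − 184.78° = -94.78°

At s = jω = j2860:
zero at origin: s = j2860 → |·| = 2860, ∠ = 90.00°
pole (s+40): 40 + j2860 → |·| = √(40²+2860²) = √8181200 ≈ 2860.3, ∠ = arctan(2860/40) ≈ 89.20°
pole (s+80): 80 + j2860 → |·| = √(80²+2860²) = √8186000 ≈ 2861.1, ∠ = arctan(2860/80) ≈ 88.40°
pole (s+1000): 1000 + j2860 → |·| = √(1000²+2860²) = √9179600 ≈ 3029.8, ∠ = arctan(2860/1000) ≈ 70.73°
|T| = 1000 · 2860 / 2.4795e+10 ≈ 0.00011535
Gain = 20 log₁₀(0.00011535) ≈ -78.76 dB
∠T = 90.00° − 248.33° = -158.33°

ω = 400: -52.9 dB, -94.8°; ω = 2860: -78.8 dB, -158.3°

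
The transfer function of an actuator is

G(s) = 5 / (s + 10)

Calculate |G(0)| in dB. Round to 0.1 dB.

-6.0 dB

G(0) = 5 / 10 = 0.5
20 log₁₀(0.5) ≈ -6.02 dB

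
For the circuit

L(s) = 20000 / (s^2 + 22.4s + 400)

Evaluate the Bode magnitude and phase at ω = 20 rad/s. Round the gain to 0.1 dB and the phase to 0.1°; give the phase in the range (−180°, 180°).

33.0 dB, -90.0°

At s = jω = j20:
quadratic: (j20)² + 22.4·j20 + 400 = 0 + j448 → |·| ≈ 448, ∠ ≈ 90.00°
|L| = 20000 / 448 ≈ 44.643
Gain = 20 log₁₀(44.643) ≈ 33.00 dB
∠L = 0.00° − 90.00° = -90.00°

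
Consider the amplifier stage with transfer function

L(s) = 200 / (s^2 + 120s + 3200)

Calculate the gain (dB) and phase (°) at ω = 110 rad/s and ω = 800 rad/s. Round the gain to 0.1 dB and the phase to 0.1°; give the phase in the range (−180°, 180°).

Substitute s = j110:
Numerator: 200 = 200 + j0
Denominator: (j110)^2 + 120(j110) + 3200 = -8900 + j13200
|N| = √(200² + 0²) ≈ 200, ∠N ≈ 0.00°
|D| = √(8900² + 13200²) ≈ 15920, ∠D ≈ 123.99°
|L| = 200 / 15920 ≈ 0.012563
Gain = 20 log₁₀(0.012563) ≈ -38.02 dB
∠L = 0.00° − 123.99° = -123.99°

Substitute s = j800:
Numerator: 200 = 200 + j0
Denominator: (j800)^2 + 120(j800) + 3200 = -636800 + j96000
|N| = √(200² + 0²) ≈ 200, ∠N ≈ 0.00°
|D| = √(636800² + 96000²) ≈ 6.44e+05, ∠D ≈ 171.43°
|L| = 200 / 6.44e+05 ≈ 0.00031056
Gain = 20 log₁₀(0.00031056) ≈ -70.16 dB
∠L = 0.00° − 171.43° = -171.43°

ω = 110: -38.0 dB, -124.0°; ω = 800: -70.2 dB, -171.4°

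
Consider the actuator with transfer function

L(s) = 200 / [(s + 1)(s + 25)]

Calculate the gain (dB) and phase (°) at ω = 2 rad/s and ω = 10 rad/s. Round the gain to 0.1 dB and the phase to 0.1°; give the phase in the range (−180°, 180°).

At s = jω = j2:
pole (s+1): 1 + j2 → |·| = √(1²+2²) = √5 ≈ 2.2361, ∠ = arctan(2/1) ≈ 63.43°
pole (s+25): 25 + j2 → |·| = √(25²+2²) = √629 ≈ 25.08, ∠ = arctan(2/25) ≈ 4.57°
|L| = 200 / 56.081 ≈ 3.5663
Gain = 20 log₁₀(3.5663) ≈ 11.04 dB
∠L = 0.00° − 68.00° = -68.00°

At s = jω = j10:
pole (s+1): 1 + j10 → |·| = √(1²+10²) = √101 ≈ 10.05, ∠ = arctan(10/1) ≈ 84.29°
pole (s+25): 25 + j10 → |·| = √(25²+10²) = √725 ≈ 26.926, ∠ = arctan(10/25) ≈ 21.80°
|L| = 200 / 270.61 ≈ 0.73907
Gain = 20 log₁₀(0.73907) ≈ -2.63 dB
∠L = 0.00° − 106.09° = -106.09°

ω = 2: 11.0 dB, -68.0°; ω = 10: -2.6 dB, -106.1°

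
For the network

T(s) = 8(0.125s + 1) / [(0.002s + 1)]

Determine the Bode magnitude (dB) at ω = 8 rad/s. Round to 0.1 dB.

21.1 dB

At ω = 8 rad/s:
zero (1 + j8·0.125) = 1 + j1 → |·| ≈ 1.4142, ∠ ≈ 45.00°
pole (1 + j8·0.002) = 1 + j0.016 → |·| ≈ 1.0001, ∠ ≈ 0.92°
|T| = 8 · 1.4142 / (1.0001) ≈ 11.312
Gain = 20 log₁₀(11.312) ≈ 21.07 dB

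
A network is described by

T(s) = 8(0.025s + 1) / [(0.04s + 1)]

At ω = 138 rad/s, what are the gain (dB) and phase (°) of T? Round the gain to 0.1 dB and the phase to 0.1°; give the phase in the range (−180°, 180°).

14.2 dB, -5.9°

At ω = 138 rad/s:
zero (1 + j138·0.025) = 1 + j3.45 → |·| ≈ 3.592, ∠ ≈ 73.84°
pole (1 + j138·0.04) = 1 + j5.52 → |·| ≈ 5.6098, ∠ ≈ 79.73°
|T| = 8 · 3.592 / (5.6098) ≈ 5.1225
Gain = 20 log₁₀(5.1225) ≈ 14.19 dB
∠T = (73.84°) − (79.73°) = -5.89°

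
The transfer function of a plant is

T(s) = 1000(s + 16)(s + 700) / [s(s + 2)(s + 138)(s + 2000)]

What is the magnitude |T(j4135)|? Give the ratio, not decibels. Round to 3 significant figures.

5.34e-05

At s = jω = j4135:
zero (s+16): 16 + j4135 → |·| = √(16²+4135²) = √17098481 ≈ 4135, ∠ = arctan(4135/16) ≈ 89.78°
zero (s+700): 700 + j4135 → |·| = √(700²+4135²) = √17588225 ≈ 4193.8, ∠ = arctan(4135/700) ≈ 80.39°
pole (s+2): 2 + j4135 → |·| = √(2²+4135²) = √17098229 ≈ 4135, ∠ = arctan(4135/2) ≈ 89.97°
pole (s+138): 138 + j4135 → |·| = √(138²+4135²) = √17117269 ≈ 4137.3, ∠ = arctan(4135/138) ≈ 88.09°
pole (s+2000): 2000 + j4135 → |·| = √(2000²+4135²) = √21098225 ≈ 4593.3, ∠ = arctan(4135/2000) ≈ 64.19°
pole at origin: |s| = 4135, ∠ = 90.00° (in denominator)
|T| = 1000 · 1.7341e+07 / 3.2493e+14 ≈ 5.3368e-05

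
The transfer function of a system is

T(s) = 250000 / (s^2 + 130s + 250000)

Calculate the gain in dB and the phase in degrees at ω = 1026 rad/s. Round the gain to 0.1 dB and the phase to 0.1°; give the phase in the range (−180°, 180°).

-10.3 dB, -170.6°

At s = jω = j1026:
quadratic: (j1026)² + 130·j1026 + 250000 = -802676 + j133380 → |·| ≈ 8.1368e+05, ∠ ≈ 170.57°
|T| = 250000 / 8.1368e+05 ≈ 0.30725
Gain = 20 log₁₀(0.30725) ≈ -10.25 dB
∠T = 0.00° − 170.57° = -170.57°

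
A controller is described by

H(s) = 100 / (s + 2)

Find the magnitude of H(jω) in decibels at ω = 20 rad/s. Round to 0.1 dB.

13.9 dB

At s = jω = j20:
pole (s+2): 2 + j20 → |·| = √(2²+20²) = √404 ≈ 20.1, ∠ = arctan(20/2) ≈ 84.29°
|H| = 100 / 20.1 ≈ 4.9751
Gain = 20 log₁₀(4.9751) ≈ 13.94 dB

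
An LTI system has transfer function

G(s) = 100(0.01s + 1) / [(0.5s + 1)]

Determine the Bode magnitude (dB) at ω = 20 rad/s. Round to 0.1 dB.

20.1 dB

At ω = 20 rad/s:
zero (1 + j20·0.01) = 1 + j0.2 → |·| ≈ 1.0198, ∠ ≈ 11.31°
pole (1 + j20·0.5) = 1 + j10 → |·| ≈ 10.05, ∠ ≈ 84.29°
|G| = 100 · 1.0198 / (10.05) ≈ 10.147
Gain = 20 log₁₀(10.147) ≈ 20.13 dB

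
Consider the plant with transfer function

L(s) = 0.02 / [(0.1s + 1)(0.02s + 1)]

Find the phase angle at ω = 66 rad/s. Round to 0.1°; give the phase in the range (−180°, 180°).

At ω = 66 rad/s:
pole (1 + j66·0.1) = 1 + j6.6 → |·| ≈ 6.6753, ∠ ≈ 81.38°
pole (1 + j66·0.02) = 1 + j1.32 → |·| ≈ 1.656, ∠ ≈ 52.85°
∠L = (0°) − (81.38° + 52.85°) = -134.23°

-134.2°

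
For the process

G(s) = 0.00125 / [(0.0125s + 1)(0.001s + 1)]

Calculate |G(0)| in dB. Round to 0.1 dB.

-58.1 dB

G(0) = 0.00125 · 1 / 1 = 0.00125
20 log₁₀(0.00125) ≈ -58.06 dB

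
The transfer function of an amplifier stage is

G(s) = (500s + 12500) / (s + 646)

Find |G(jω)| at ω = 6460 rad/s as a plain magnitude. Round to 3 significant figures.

Substitute s = j6460:
Numerator: 500(j6460) + 12500 = 12500 + j3230000
Denominator: (j6460) + 646 = 646 + j6460
|N| = √(12500² + 3230000²) ≈ 3.23e+06, ∠N ≈ 89.78°
|D| = √(646² + 6460²) ≈ 6492.2, ∠D ≈ 84.29°
|G| = 3.23e+06 / 6492.2 ≈ 497.52

498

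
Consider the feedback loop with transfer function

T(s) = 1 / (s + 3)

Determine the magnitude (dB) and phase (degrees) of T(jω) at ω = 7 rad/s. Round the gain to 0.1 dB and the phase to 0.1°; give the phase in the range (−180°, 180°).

-17.6 dB, -66.8°

Substitute s = j7:
Numerator: 1 = 1 + j0
Denominator: (j7) + 3 = 3 + j7
|N| = √(1² + 0²) ≈ 1, ∠N ≈ 0.00°
|D| = √(3² + 7²) ≈ 7.6158, ∠D ≈ 66.80°
|T| = 1 / 7.6158 ≈ 0.13131
Gain = 20 log₁₀(0.13131) ≈ -17.63 dB
∠T = 0.00° − 66.80° = -66.80°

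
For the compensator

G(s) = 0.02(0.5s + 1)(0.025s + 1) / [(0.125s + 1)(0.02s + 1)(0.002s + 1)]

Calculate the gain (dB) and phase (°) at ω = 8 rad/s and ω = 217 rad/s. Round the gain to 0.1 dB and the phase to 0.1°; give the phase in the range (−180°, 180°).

At ω = 8 rad/s:
zero (1 + j8·0.5) = 1 + j4 → |·| ≈ 4.1231, ∠ ≈ 75.96°
zero (1 + j8·0.025) = 1 + j0.2 → |·| ≈ 1.0198, ∠ ≈ 11.31°
pole (1 + j8·0.125) = 1 + j1 → |·| ≈ 1.4142, ∠ ≈ 45.00°
pole (1 + j8·0.02) = 1 + j0.16 → |·| ≈ 1.0127, ∠ ≈ 9.09°
pole (1 + j8·0.002) = 1 + j0.016 → |·| ≈ 1.0001, ∠ ≈ 0.92°
|G| = 0.02 · 4.1231 · 1.0198 / (1.4142 · 1.0127 · 1.0001) ≈ 0.058713
Gain = 20 log₁₀(0.058713) ≈ -24.63 dB
∠G = (75.96° + 11.31°) − (45.00° + 9.09° + 0.92°) = 32.26°

At ω = 217 rad/s:
zero (1 + j217·0.5) = 1 + j108.5 → |·| ≈ 108.5, ∠ ≈ 89.47°
zero (1 + j217·0.025) = 1 + j5.425 → |·| ≈ 5.5164, ∠ ≈ 79.56°
pole (1 + j217·0.125) = 1 + j27.125 → |·| ≈ 27.143, ∠ ≈ 87.89°
pole (1 + j217·0.02) = 1 + j4.34 → |·| ≈ 4.4537, ∠ ≈ 77.02°
pole (1 + j217·0.002) = 1 + j0.434 → |·| ≈ 1.0901, ∠ ≈ 23.46°
|G| = 0.02 · 108.5 · 5.5164 / (27.143 · 4.4537 · 1.0901) ≈ 0.090839
Gain = 20 log₁₀(0.090839) ≈ -20.83 dB
∠G = (89.47° + 79.56°) − (87.89° + 77.02° + 23.46°) = -19.34°

ω = 8: -24.6 dB, 32.3°; ω = 217: -20.8 dB, -19.3°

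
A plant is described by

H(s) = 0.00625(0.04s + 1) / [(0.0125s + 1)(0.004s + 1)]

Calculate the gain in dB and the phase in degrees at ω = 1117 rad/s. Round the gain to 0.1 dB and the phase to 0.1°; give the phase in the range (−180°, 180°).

At ω = 1117 rad/s:
zero (1 + j1117·0.04) = 1 + j44.68 → |·| ≈ 44.691, ∠ ≈ 88.72°
pole (1 + j1117·0.0125) = 1 + j13.9625 → |·| ≈ 13.998, ∠ ≈ 85.90°
pole (1 + j1117·0.004) = 1 + j4.468 → |·| ≈ 4.5785, ∠ ≈ 77.38°
|H| = 0.00625 · 44.691 / (13.998 · 4.5785) ≈ 0.0043582
Gain = 20 log₁₀(0.0043582) ≈ -47.21 dB
∠H = (88.72°) − (85.90° + 77.38°) = -74.56°

-47.2 dB, -74.6°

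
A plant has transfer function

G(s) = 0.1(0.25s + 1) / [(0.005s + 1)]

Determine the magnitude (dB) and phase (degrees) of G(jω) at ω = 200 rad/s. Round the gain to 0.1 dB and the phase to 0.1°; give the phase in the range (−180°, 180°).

At ω = 200 rad/s:
zero (1 + j200·0.25) = 1 + j50 → |·| ≈ 50.01, ∠ ≈ 88.85°
pole (1 + j200·0.005) = 1 + j1 → |·| ≈ 1.4142, ∠ ≈ 45.00°
|G| = 0.1 · 50.01 / (1.4142) ≈ 3.5363
Gain = 20 log₁₀(3.5363) ≈ 10.97 dB
∠G = (88.85°) − (45.00°) = 43.85°

11.0 dB, 43.9°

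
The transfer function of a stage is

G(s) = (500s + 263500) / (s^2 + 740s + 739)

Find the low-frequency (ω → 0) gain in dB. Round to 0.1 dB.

51.0 dB

G(0) = 263500 / 739 ≈ 356.56
20 log₁₀(356.56) ≈ 51.04 dB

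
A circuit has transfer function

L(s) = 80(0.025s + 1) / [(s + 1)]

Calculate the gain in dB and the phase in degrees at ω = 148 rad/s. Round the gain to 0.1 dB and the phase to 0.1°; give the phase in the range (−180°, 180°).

At ω = 148 rad/s:
zero (1 + j148·0.025) = 1 + j3.7 → |·| ≈ 3.8328, ∠ ≈ 74.88°
pole (1 + j148·1) = 1 + j148 → |·| ≈ 148, ∠ ≈ 89.61°
|L| = 80 · 3.8328 / (148) ≈ 2.0718
Gain = 20 log₁₀(2.0718) ≈ 6.33 dB
∠L = (74.88°) − (89.61°) = -14.73°

6.3 dB, -14.7°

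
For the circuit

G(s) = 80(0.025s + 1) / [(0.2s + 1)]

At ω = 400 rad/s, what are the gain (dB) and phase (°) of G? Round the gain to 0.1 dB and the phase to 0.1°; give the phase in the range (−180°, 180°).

At ω = 400 rad/s:
zero (1 + j400·0.025) = 1 + j10 → |·| ≈ 10.05, ∠ ≈ 84.29°
pole (1 + j400·0.2) = 1 + j80 → |·| ≈ 80.006, ∠ ≈ 89.28°
|G| = 80 · 10.05 / (80.006) ≈ 10.049
Gain = 20 log₁₀(10.049) ≈ 20.04 dB
∠G = (84.29°) − (89.28°) = -4.99°

20.0 dB, -5.0°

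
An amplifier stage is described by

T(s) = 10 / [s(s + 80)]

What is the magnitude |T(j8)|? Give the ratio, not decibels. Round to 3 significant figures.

0.0155

At s = jω = j8:
pole (s+80): 80 + j8 → |·| = √(80²+8²) = √6464 ≈ 80.399, ∠ = arctan(8/80) ≈ 5.71°
pole at origin: |s| = 8, ∠ = 90.00° (in denominator)
|T| = 10 / 643.19 ≈ 0.015548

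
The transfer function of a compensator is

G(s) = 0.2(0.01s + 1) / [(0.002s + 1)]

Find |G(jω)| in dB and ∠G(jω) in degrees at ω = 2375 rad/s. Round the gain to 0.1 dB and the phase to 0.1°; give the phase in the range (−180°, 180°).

-0.2 dB, 9.5°

At ω = 2375 rad/s:
zero (1 + j2375·0.01) = 1 + j23.75 → |·| ≈ 23.771, ∠ ≈ 87.59°
pole (1 + j2375·0.002) = 1 + j4.75 → |·| ≈ 4.8541, ∠ ≈ 78.11°
|G| = 0.2 · 23.771 / (4.8541) ≈ 0.97942
Gain = 20 log₁₀(0.97942) ≈ -0.18 dB
∠G = (87.59°) − (78.11°) = 9.48°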